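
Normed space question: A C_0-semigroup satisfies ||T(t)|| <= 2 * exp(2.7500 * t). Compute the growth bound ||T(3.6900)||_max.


||T(3.6900)|| <= 2 * exp(2.7500 * 3.6900)
= 2 * exp(10.1475)
= 2 * 25527.2044
= 51054.4087

51054.4087


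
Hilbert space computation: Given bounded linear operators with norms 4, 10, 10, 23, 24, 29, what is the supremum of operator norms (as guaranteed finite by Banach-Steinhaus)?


By the Uniform Boundedness Principle, the supremum of norms is finite.
sup_k ||T_k|| = max(4, 10, 10, 23, 24, 29) = 29

29


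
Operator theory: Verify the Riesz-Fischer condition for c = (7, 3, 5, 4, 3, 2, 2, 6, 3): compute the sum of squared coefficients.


sum |c_n|^2 = 7^2 + 3^2 + 5^2 + 4^2 + 3^2 + 2^2 + 2^2 + 6^2 + 3^2
= 49 + 9 + 25 + 16 + 9 + 4 + 4 + 36 + 9
= 161

161


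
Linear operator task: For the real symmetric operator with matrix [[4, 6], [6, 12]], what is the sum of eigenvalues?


For a self-adjoint (symmetric) matrix, the eigenvalues are real.
The sum of eigenvalues equals the trace of the matrix.
trace = 4 + 12 = 16

16


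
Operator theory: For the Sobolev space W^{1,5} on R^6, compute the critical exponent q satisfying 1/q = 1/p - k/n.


Using the Sobolev embedding formula: 1/q = 1/p - k/n
1/q = 1/5 - 1/6 = 1/30
q = 1/(1/30) = 30

30.0000


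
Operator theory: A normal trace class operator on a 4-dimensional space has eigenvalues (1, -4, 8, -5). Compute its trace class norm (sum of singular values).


For a normal operator, singular values equal |eigenvalues|.
Trace norm = sum |lambda_i| = 1 + 4 + 8 + 5
= 18

18


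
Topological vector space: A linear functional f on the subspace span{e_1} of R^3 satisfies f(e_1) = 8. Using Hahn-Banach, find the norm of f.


The norm of f is given by ||f|| = sup_{||x||=1} |f(x)|.
On span{e_1}, ||e_1|| = 1, so ||f|| = |f(e_1)| / ||e_1||
= |8| / 1 = 8.0000

8.0000


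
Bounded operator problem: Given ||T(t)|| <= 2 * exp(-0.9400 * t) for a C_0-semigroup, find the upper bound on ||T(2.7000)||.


||T(2.7000)|| <= 2 * exp(-0.9400 * 2.7000)
= 2 * exp(-2.5380)
= 2 * 0.0790
= 0.1580

0.1580


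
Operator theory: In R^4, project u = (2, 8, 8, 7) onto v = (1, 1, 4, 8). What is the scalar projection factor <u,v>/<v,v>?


Computing <u,v> = 2*1 + 8*1 + 8*4 + 7*8 = 98
Computing <v,v> = 1^2 + 1^2 + 4^2 + 8^2 = 82
Projection coefficient = 98/82 = 1.1951

1.1951


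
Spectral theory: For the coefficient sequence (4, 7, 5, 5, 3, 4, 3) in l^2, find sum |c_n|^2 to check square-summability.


sum |c_n|^2 = 4^2 + 7^2 + 5^2 + 5^2 + 3^2 + 4^2 + 3^2
= 16 + 49 + 25 + 25 + 9 + 16 + 9
= 149

149


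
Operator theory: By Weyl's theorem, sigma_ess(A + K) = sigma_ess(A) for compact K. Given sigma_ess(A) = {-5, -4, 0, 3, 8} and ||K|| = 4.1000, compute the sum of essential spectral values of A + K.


By Weyl's theorem, the essential spectrum is invariant under compact perturbations.
sigma_ess(A + K) = sigma_ess(A) = {-5, -4, 0, 3, 8}
Sum = -5 + -4 + 0 + 3 + 8 = 2

2


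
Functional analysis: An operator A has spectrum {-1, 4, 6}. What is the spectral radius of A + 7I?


Spectrum of A + 7I = {6, 11, 13}
Spectral radius = max |lambda| over the shifted spectrum
= max(6, 11, 13) = 13

13


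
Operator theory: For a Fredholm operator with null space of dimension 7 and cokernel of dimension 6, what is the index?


The Fredholm index is defined as ind(T) = dim(ker T) - dim(coker T)
= 7 - 6
= 1

1


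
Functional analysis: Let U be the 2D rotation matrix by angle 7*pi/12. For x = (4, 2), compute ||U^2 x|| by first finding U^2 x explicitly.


U is a rotation by theta = 7*pi/12
U^2 = rotation by 2*theta = 14*pi/12
cos(14*pi/12) = -0.8660, sin(14*pi/12) = -0.5000
U^2 x = (-0.8660 * 4 - -0.5000 * 2, -0.5000 * 4 + -0.8660 * 2)
= (-2.4641, -3.7321)
||U^2 x|| = sqrt((-2.4641)^2 + (-3.7321)^2) = sqrt(20.0000) = 4.4721

4.4721


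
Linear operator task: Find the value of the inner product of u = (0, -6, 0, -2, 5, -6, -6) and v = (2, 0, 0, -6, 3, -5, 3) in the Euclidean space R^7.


Computing the standard inner product <u, v> = sum u_i * v_i
= 0*2 + -6*0 + 0*0 + -2*-6 + 5*3 + -6*-5 + -6*3
= 0 + 0 + 0 + 12 + 15 + 30 + -18
= 39

39


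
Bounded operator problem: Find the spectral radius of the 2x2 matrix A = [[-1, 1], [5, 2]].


For a 2x2 matrix, eigenvalues satisfy lambda^2 - (trace)*lambda + det = 0
trace = -1 + 2 = 1
det = -1*2 - 1*5 = -7
discriminant = 1^2 - 4*(-7) = 29
spectral radius = max |eigenvalue| = 3.1926

3.1926


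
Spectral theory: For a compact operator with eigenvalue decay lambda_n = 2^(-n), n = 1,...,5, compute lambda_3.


The eigenvalue formula gives lambda_3 = 1/2^3
= 1/8
= 0.1250

0.1250


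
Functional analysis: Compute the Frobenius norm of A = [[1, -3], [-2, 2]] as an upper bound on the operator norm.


||A||_F^2 = sum a_ij^2
= 1^2 + (-3)^2 + (-2)^2 + 2^2
= 1 + 9 + 4 + 4 = 18
||A||_F = sqrt(18) = 4.2426

4.2426


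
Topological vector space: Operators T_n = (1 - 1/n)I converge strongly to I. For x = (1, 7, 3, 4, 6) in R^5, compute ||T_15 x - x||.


T_15 x - x = (1 - 1/15)x - x = -x/15
||x|| = sqrt(111) = 10.5357
||T_15 x - x|| = ||x||/15 = 10.5357/15 = 0.7024

0.7024


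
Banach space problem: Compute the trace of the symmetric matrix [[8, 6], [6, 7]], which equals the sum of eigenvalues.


For a self-adjoint (symmetric) matrix, the eigenvalues are real.
The sum of eigenvalues equals the trace of the matrix.
trace = 8 + 7 = 15

15


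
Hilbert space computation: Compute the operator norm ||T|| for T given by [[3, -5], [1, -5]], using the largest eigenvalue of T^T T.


A^T A = [[10, -20], [-20, 50]]
trace(A^T A) = 60, det(A^T A) = 100
discriminant = 60^2 - 4*100 = 3200
Largest eigenvalue of A^T A = (trace + sqrt(disc))/2 = 58.2843
||T|| = sqrt(58.2843) = 7.6344

7.6344


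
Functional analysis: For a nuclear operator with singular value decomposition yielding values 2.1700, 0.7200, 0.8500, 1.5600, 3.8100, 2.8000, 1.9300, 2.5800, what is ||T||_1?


The nuclear norm is the sum of all singular values.
||T||_1 = 2.1700 + 0.7200 + 0.8500 + 1.5600 + 3.8100 + 2.8000 + 1.9300 + 2.5800
= 16.4200

16.4200


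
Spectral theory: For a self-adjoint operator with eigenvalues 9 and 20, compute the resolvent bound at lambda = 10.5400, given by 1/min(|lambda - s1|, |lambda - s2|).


dist(10.5400, {9, 20}) = min(|10.5400 - 9|, |10.5400 - 20|)
= min(1.5400, 9.4600) = 1.5400
Resolvent bound = 1/1.5400 = 0.6494

0.6494


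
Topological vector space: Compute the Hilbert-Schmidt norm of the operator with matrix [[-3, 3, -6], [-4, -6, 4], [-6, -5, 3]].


The Hilbert-Schmidt norm is sqrt(sum of squares of all entries).
Sum of squares = (-3)^2 + 3^2 + (-6)^2 + (-4)^2 + (-6)^2 + 4^2 + (-6)^2 + (-5)^2 + 3^2
= 9 + 9 + 36 + 16 + 36 + 16 + 36 + 25 + 9 = 192
||T||_HS = sqrt(192) = 13.8564

13.8564


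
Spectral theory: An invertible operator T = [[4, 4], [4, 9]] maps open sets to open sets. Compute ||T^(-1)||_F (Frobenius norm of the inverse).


det(T) = 4*9 - 4*4 = 20
T^(-1) = (1/20) * [[9, -4], [-4, 4]] = [[0.4500, -0.2000], [-0.2000, 0.2000]]
||T^(-1)||_F^2 = 0.4500^2 + (-0.2000)^2 + (-0.2000)^2 + 0.2000^2 = 0.3225
||T^(-1)||_F = sqrt(0.3225) = 0.5679

0.5679


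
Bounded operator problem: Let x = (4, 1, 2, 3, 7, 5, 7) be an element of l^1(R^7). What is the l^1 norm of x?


The l^1 norm equals the sum of absolute values of all components.
||x||_1 = 4 + 1 + 2 + 3 + 7 + 5 + 7
= 29

29.0000


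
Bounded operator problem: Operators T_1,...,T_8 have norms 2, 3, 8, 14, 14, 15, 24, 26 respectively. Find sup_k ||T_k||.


By the Uniform Boundedness Principle, the supremum of norms is finite.
sup_k ||T_k|| = max(2, 3, 8, 14, 14, 15, 24, 26) = 26

26


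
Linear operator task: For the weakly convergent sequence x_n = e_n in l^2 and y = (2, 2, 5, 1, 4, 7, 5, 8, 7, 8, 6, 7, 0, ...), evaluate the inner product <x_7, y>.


x_7 = e_7 is the standard basis vector with 1 in position 7.
<x_7, y> = y_7 = 5
As n -> infinity, <x_n, y> -> 0, confirming weak convergence of (x_n) to 0.

5


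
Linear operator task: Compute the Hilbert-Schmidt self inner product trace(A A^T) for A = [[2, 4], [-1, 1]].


trace(A * A^T) = sum of squares of all entries
= 2^2 + 4^2 + (-1)^2 + 1^2
= 4 + 16 + 1 + 1
= 22

22


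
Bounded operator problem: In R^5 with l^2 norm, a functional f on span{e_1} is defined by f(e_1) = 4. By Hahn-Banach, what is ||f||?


The norm of f is given by ||f|| = sup_{||x||=1} |f(x)|.
On span{e_1}, ||e_1|| = 1, so ||f|| = |f(e_1)| / ||e_1||
= |4| / 1 = 4.0000

4.0000


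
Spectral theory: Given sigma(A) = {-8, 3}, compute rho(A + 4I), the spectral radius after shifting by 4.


Spectrum of A + 4I = {-4, 7}
Spectral radius = max |lambda| over the shifted spectrum
= max(4, 7) = 7

7


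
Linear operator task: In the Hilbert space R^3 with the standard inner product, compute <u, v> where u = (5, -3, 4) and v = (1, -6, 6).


Computing the standard inner product <u, v> = sum u_i * v_i
= 5*1 + -3*-6 + 4*6
= 5 + 18 + 24
= 47

47


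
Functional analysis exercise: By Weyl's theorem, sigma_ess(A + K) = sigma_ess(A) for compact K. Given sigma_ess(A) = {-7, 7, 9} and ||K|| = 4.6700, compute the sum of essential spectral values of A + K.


By Weyl's theorem, the essential spectrum is invariant under compact perturbations.
sigma_ess(A + K) = sigma_ess(A) = {-7, 7, 9}
Sum = -7 + 7 + 9 = 9

9


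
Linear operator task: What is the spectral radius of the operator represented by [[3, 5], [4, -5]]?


For a 2x2 matrix, eigenvalues satisfy lambda^2 - (trace)*lambda + det = 0
trace = 3 + -5 = -2
det = 3*-5 - 5*4 = -35
discriminant = (-2)^2 - 4*(-35) = 144
spectral radius = max |eigenvalue| = 7.0000

7.0000


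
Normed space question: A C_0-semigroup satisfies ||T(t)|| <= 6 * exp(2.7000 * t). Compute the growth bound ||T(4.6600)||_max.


||T(4.6600)|| <= 6 * exp(2.7000 * 4.6600)
= 6 * exp(12.5820)
= 6 * 291268.2666
= 1.7476e+06

1.7476e+06


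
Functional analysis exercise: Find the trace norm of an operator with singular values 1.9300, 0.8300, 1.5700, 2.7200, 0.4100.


The nuclear norm is the sum of all singular values.
||T||_1 = 1.9300 + 0.8300 + 1.5700 + 2.7200 + 0.4100
= 7.4600

7.4600


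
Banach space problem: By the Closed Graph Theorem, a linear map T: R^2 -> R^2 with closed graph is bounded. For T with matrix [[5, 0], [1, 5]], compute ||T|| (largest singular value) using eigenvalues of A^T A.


A^T A = [[26, 5], [5, 25]]
trace(A^T A) = 51, det(A^T A) = 625
discriminant = 51^2 - 4*625 = 101
Largest eigenvalue of A^T A = (trace + sqrt(disc))/2 = 30.5249
||T|| = sqrt(30.5249) = 5.5249

5.5249


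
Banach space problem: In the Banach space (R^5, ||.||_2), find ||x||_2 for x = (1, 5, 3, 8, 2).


The l^2 norm = (sum |x_i|^2)^(1/2)
Sum of 2th powers = 1 + 25 + 9 + 64 + 4 = 103
||x||_2 = (103)^(1/2) = 10.1489

10.1489


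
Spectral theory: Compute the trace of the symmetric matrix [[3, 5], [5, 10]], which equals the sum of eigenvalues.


For a self-adjoint (symmetric) matrix, the eigenvalues are real.
The sum of eigenvalues equals the trace of the matrix.
trace = 3 + 10 = 13

13


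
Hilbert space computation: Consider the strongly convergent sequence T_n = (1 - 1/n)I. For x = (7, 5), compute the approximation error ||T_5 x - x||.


T_5 x - x = (1 - 1/5)x - x = -x/5
||x|| = sqrt(74) = 8.6023
||T_5 x - x|| = ||x||/5 = 8.6023/5 = 1.7205

1.7205


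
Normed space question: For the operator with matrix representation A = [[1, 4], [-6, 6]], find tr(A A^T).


trace(A * A^T) = sum of squares of all entries
= 1^2 + 4^2 + (-6)^2 + 6^2
= 1 + 16 + 36 + 36
= 89

89


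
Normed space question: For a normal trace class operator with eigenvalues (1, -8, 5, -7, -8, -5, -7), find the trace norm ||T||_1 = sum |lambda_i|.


For a normal operator, singular values equal |eigenvalues|.
Trace norm = sum |lambda_i| = 1 + 8 + 5 + 7 + 8 + 5 + 7
= 41

41


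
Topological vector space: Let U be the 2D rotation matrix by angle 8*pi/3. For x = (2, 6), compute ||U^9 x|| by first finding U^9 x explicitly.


U is a rotation by theta = 8*pi/3
U^9 = rotation by 9*theta = 72*pi/3 = 0*pi/3 (mod 2*pi)
cos(0*pi/3) = 1.0000, sin(0*pi/3) = 0.0000
U^9 x = (1.0000 * 2 - 0.0000 * 6, 0.0000 * 2 + 1.0000 * 6)
= (2.0000, 6.0000)
||U^9 x|| = sqrt(2.0000^2 + 6.0000^2) = sqrt(40.0000) = 6.3246

6.3246


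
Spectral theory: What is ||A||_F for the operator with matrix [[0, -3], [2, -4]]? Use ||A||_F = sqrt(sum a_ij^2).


||A||_F^2 = sum a_ij^2
= 0^2 + (-3)^2 + 2^2 + (-4)^2
= 0 + 9 + 4 + 16 = 29
||A||_F = sqrt(29) = 5.3852

5.3852


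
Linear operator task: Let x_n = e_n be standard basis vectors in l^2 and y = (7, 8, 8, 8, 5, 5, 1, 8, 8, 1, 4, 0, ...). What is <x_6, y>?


x_6 = e_6 is the standard basis vector with 1 in position 6.
<x_6, y> = y_6 = 5
As n -> infinity, <x_n, y> -> 0, confirming weak convergence of (x_n) to 0.

5


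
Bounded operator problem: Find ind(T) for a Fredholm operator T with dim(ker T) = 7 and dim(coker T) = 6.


The Fredholm index is defined as ind(T) = dim(ker T) - dim(coker T)
= 7 - 6
= 1

1


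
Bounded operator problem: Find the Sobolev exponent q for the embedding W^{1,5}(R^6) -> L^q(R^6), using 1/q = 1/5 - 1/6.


Using the Sobolev embedding formula: 1/q = 1/p - k/n
1/q = 1/5 - 1/6 = 1/30
q = 1/(1/30) = 30

30.0000


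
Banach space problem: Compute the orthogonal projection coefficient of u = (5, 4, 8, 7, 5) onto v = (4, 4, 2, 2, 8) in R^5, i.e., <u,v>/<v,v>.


Computing <u,v> = 5*4 + 4*4 + 8*2 + 7*2 + 5*8 = 106
Computing <v,v> = 4^2 + 4^2 + 2^2 + 2^2 + 8^2 = 104
Projection coefficient = 106/104 = 1.0192

1.0192


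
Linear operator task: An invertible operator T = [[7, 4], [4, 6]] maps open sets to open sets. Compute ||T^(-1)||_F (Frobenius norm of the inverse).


det(T) = 7*6 - 4*4 = 26
T^(-1) = (1/26) * [[6, -4], [-4, 7]] = [[0.2308, -0.1538], [-0.1538, 0.2692]]
||T^(-1)||_F^2 = 0.2308^2 + (-0.1538)^2 + (-0.1538)^2 + 0.2692^2 = 0.1731
||T^(-1)||_F = sqrt(0.1731) = 0.4160

0.4160


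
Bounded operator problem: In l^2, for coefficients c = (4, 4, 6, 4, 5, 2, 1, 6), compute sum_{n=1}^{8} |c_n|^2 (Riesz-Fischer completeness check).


sum |c_n|^2 = 4^2 + 4^2 + 6^2 + 4^2 + 5^2 + 2^2 + 1^2 + 6^2
= 16 + 16 + 36 + 16 + 25 + 4 + 1 + 36
= 150

150


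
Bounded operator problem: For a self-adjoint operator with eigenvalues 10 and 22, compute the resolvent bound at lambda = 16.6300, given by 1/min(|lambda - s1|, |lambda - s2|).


dist(16.6300, {10, 22}) = min(|16.6300 - 10|, |16.6300 - 22|)
= min(6.6300, 5.3700) = 5.3700
Resolvent bound = 1/5.3700 = 0.1862

0.1862


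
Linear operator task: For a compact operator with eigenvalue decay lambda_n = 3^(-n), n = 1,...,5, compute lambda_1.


The eigenvalue formula gives lambda_1 = 1/3^1
= 1/3
= 0.3333

0.3333


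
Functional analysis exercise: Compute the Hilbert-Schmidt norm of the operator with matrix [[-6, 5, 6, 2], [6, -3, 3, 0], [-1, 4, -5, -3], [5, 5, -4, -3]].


The Hilbert-Schmidt norm is sqrt(sum of squares of all entries).
Sum of squares = (-6)^2 + 5^2 + 6^2 + 2^2 + 6^2 + (-3)^2 + 3^2 + 0^2 + (-1)^2 + 4^2 + (-5)^2 + (-3)^2 + 5^2 + 5^2 + (-4)^2 + (-3)^2
= 36 + 25 + 36 + 4 + 36 + 9 + 9 + 0 + 1 + 16 + 25 + 9 + 25 + 25 + 16 + 9 = 281
||T||_HS = sqrt(281) = 16.7631

16.7631


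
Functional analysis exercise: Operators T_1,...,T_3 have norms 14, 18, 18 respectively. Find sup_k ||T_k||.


By the Uniform Boundedness Principle, the supremum of norms is finite.
sup_k ||T_k|| = max(14, 18, 18) = 18

18


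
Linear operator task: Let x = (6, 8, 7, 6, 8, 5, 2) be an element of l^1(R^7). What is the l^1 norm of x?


The l^1 norm equals the sum of absolute values of all components.
||x||_1 = 6 + 8 + 7 + 6 + 8 + 5 + 2
= 42

42.0000


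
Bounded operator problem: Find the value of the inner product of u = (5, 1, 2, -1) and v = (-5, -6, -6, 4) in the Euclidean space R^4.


Computing the standard inner product <u, v> = sum u_i * v_i
= 5*-5 + 1*-6 + 2*-6 + -1*4
= -25 + -6 + -12 + -4
= -47

-47


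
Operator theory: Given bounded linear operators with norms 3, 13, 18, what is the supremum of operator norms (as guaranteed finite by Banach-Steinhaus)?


By the Uniform Boundedness Principle, the supremum of norms is finite.
sup_k ||T_k|| = max(3, 13, 18) = 18

18


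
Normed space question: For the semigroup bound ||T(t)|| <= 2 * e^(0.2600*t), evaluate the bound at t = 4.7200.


||T(4.7200)|| <= 2 * exp(0.2600 * 4.7200)
= 2 * exp(1.2272)
= 2 * 3.4117
= 6.8233

6.8233


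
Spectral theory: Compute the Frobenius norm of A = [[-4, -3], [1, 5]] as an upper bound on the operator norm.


||A||_F^2 = sum a_ij^2
= (-4)^2 + (-3)^2 + 1^2 + 5^2
= 16 + 9 + 1 + 25 = 51
||A||_F = sqrt(51) = 7.1414

7.1414


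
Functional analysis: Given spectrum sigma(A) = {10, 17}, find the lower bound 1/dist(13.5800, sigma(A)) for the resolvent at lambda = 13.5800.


dist(13.5800, {10, 17}) = min(|13.5800 - 10|, |13.5800 - 17|)
= min(3.5800, 3.4200) = 3.4200
Resolvent bound = 1/3.4200 = 0.2924

0.2924


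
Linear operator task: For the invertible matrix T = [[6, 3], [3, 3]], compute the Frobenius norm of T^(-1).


det(T) = 6*3 - 3*3 = 9
T^(-1) = (1/9) * [[3, -3], [-3, 6]] = [[0.3333, -0.3333], [-0.3333, 0.6667]]
||T^(-1)||_F^2 = 0.3333^2 + (-0.3333)^2 + (-0.3333)^2 + 0.6667^2 = 0.7778
||T^(-1)||_F = sqrt(0.7778) = 0.8819

0.8819


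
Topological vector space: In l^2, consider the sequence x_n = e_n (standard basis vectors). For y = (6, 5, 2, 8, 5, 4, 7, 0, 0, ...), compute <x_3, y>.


x_3 = e_3 is the standard basis vector with 1 in position 3.
<x_3, y> = y_3 = 2
As n -> infinity, <x_n, y> -> 0, confirming weak convergence of (x_n) to 0.

2


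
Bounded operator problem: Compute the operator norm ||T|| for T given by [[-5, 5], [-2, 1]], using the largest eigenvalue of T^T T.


A^T A = [[29, -27], [-27, 26]]
trace(A^T A) = 55, det(A^T A) = 25
discriminant = 55^2 - 4*25 = 2925
Largest eigenvalue of A^T A = (trace + sqrt(disc))/2 = 54.5416
||T|| = sqrt(54.5416) = 7.3852

7.3852


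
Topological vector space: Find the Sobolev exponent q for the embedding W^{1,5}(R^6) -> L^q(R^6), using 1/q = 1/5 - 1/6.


Using the Sobolev embedding formula: 1/q = 1/p - k/n
1/q = 1/5 - 1/6 = 1/30
q = 1/(1/30) = 30

30.0000


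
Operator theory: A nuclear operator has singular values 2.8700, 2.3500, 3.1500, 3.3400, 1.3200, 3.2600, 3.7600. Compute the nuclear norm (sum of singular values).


The nuclear norm is the sum of all singular values.
||T||_1 = 2.8700 + 2.3500 + 3.1500 + 3.3400 + 1.3200 + 3.2600 + 3.7600
= 20.0500

20.0500


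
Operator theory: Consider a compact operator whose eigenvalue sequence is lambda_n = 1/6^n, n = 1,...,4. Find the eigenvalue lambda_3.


The eigenvalue formula gives lambda_3 = 1/6^3
= 1/216
= 0.0046

0.0046


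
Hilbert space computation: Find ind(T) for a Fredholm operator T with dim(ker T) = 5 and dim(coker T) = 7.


The Fredholm index is defined as ind(T) = dim(ker T) - dim(coker T)
= 5 - 7
= -2

-2


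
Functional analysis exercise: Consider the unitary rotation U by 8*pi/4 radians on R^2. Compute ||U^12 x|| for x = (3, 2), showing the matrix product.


U is a rotation by theta = 8*pi/4
U^12 = rotation by 12*theta = 96*pi/4 = 0*pi/4 (mod 2*pi)
cos(0*pi/4) = 1.0000, sin(0*pi/4) = 0.0000
U^12 x = (1.0000 * 3 - 0.0000 * 2, 0.0000 * 3 + 1.0000 * 2)
= (3.0000, 2.0000)
||U^12 x|| = sqrt(3.0000^2 + 2.0000^2) = sqrt(13.0000) = 3.6056

3.6056


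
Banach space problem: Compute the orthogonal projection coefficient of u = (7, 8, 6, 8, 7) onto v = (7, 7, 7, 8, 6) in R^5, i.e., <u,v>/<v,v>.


Computing <u,v> = 7*7 + 8*7 + 6*7 + 8*8 + 7*6 = 253
Computing <v,v> = 7^2 + 7^2 + 7^2 + 8^2 + 6^2 = 247
Projection coefficient = 253/247 = 1.0243

1.0243


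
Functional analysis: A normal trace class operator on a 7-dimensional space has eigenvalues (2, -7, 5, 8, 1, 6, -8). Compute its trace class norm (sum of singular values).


For a normal operator, singular values equal |eigenvalues|.
Trace norm = sum |lambda_i| = 2 + 7 + 5 + 8 + 1 + 6 + 8
= 37

37


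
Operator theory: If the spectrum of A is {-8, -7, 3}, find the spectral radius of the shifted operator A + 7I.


Spectrum of A + 7I = {-1, 0, 10}
Spectral radius = max |lambda| over the shifted spectrum
= max(1, 0, 10) = 10

10


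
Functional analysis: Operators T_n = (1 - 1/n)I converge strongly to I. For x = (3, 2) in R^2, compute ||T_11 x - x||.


T_11 x - x = (1 - 1/11)x - x = -x/11
||x|| = sqrt(13) = 3.6056
||T_11 x - x|| = ||x||/11 = 3.6056/11 = 0.3278

0.3278


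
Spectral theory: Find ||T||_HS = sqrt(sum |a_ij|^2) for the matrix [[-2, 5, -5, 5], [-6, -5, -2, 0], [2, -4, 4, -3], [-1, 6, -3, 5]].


The Hilbert-Schmidt norm is sqrt(sum of squares of all entries).
Sum of squares = (-2)^2 + 5^2 + (-5)^2 + 5^2 + (-6)^2 + (-5)^2 + (-2)^2 + 0^2 + 2^2 + (-4)^2 + 4^2 + (-3)^2 + (-1)^2 + 6^2 + (-3)^2 + 5^2
= 4 + 25 + 25 + 25 + 36 + 25 + 4 + 0 + 4 + 16 + 16 + 9 + 1 + 36 + 9 + 25 = 260
||T||_HS = sqrt(260) = 16.1245

16.1245


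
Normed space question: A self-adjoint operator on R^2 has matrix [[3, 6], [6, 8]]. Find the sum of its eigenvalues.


For a self-adjoint (symmetric) matrix, the eigenvalues are real.
The sum of eigenvalues equals the trace of the matrix.
trace = 3 + 8 = 11

11


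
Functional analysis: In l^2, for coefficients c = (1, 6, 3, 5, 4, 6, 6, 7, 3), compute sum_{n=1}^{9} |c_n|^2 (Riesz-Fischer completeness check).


sum |c_n|^2 = 1^2 + 6^2 + 3^2 + 5^2 + 4^2 + 6^2 + 6^2 + 7^2 + 3^2
= 1 + 36 + 9 + 25 + 16 + 36 + 36 + 49 + 9
= 217

217


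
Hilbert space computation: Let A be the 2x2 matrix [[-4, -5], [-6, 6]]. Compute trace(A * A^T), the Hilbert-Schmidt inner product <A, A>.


trace(A * A^T) = sum of squares of all entries
= (-4)^2 + (-5)^2 + (-6)^2 + 6^2
= 16 + 25 + 36 + 36
= 113

113


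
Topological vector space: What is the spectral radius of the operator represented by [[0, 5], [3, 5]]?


For a 2x2 matrix, eigenvalues satisfy lambda^2 - (trace)*lambda + det = 0
trace = 0 + 5 = 5
det = 0*5 - 5*3 = -15
discriminant = 5^2 - 4*(-15) = 85
spectral radius = max |eigenvalue| = 7.1098

7.1098


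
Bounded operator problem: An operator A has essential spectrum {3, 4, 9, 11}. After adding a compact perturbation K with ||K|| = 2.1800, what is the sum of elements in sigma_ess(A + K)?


By Weyl's theorem, the essential spectrum is invariant under compact perturbations.
sigma_ess(A + K) = sigma_ess(A) = {3, 4, 9, 11}
Sum = 3 + 4 + 9 + 11 = 27

27


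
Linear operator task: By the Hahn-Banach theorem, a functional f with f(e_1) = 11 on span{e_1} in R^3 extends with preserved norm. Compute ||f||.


The norm of f is given by ||f|| = sup_{||x||=1} |f(x)|.
On span{e_1}, ||e_1|| = 1, so ||f|| = |f(e_1)| / ||e_1||
= |11| / 1 = 11.0000

11.0000


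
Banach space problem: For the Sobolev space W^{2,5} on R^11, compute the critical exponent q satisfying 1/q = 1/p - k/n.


Using the Sobolev embedding formula: 1/q = 1/p - k/n
1/q = 1/5 - 2/11 = 1/55
q = 1/(1/55) = 55

55.0000


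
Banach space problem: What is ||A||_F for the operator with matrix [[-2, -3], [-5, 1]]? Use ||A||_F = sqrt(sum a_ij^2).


||A||_F^2 = sum a_ij^2
= (-2)^2 + (-3)^2 + (-5)^2 + 1^2
= 4 + 9 + 25 + 1 = 39
||A||_F = sqrt(39) = 6.2450

6.2450


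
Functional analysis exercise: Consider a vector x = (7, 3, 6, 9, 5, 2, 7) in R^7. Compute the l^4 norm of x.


The l^4 norm = (sum |x_i|^4)^(1/4)
Sum of 4th powers = 2401 + 81 + 1296 + 6561 + 625 + 16 + 2401 = 13381
||x||_4 = (13381)^(1/4) = 10.7553

10.7553


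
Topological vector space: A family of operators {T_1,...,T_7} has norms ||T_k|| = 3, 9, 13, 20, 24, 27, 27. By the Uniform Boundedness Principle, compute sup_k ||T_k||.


By the Uniform Boundedness Principle, the supremum of norms is finite.
sup_k ||T_k|| = max(3, 9, 13, 20, 24, 27, 27) = 27

27


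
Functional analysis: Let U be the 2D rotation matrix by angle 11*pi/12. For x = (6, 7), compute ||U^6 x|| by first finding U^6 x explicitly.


U is a rotation by theta = 11*pi/12
U^6 = rotation by 6*theta = 66*pi/12 = 18*pi/12 (mod 2*pi)
cos(18*pi/12) = 0.0000, sin(18*pi/12) = -1.0000
U^6 x = (0.0000 * 6 - -1.0000 * 7, -1.0000 * 6 + 0.0000 * 7)
= (7.0000, -6.0000)
||U^6 x|| = sqrt(7.0000^2 + (-6.0000)^2) = sqrt(85.0000) = 9.2195

9.2195


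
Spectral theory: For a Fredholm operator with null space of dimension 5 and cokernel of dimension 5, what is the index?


The Fredholm index is defined as ind(T) = dim(ker T) - dim(coker T)
= 5 - 5
= 0

0


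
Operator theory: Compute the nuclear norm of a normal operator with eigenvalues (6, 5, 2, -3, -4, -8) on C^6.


For a normal operator, singular values equal |eigenvalues|.
Trace norm = sum |lambda_i| = 6 + 5 + 2 + 3 + 4 + 8
= 28

28


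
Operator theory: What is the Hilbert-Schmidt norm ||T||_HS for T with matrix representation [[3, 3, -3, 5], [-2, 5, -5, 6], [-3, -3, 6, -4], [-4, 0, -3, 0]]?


The Hilbert-Schmidt norm is sqrt(sum of squares of all entries).
Sum of squares = 3^2 + 3^2 + (-3)^2 + 5^2 + (-2)^2 + 5^2 + (-5)^2 + 6^2 + (-3)^2 + (-3)^2 + 6^2 + (-4)^2 + (-4)^2 + 0^2 + (-3)^2 + 0^2
= 9 + 9 + 9 + 25 + 4 + 25 + 25 + 36 + 9 + 9 + 36 + 16 + 16 + 0 + 9 + 0 = 237
||T||_HS = sqrt(237) = 15.3948

15.3948


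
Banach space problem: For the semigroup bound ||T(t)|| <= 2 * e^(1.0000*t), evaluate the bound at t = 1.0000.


||T(1.0000)|| <= 2 * exp(1.0000 * 1.0000)
= 2 * exp(1.0000)
= 2 * 2.7183
= 5.4366

5.4366


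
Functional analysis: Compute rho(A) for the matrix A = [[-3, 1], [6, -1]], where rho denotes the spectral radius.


For a 2x2 matrix, eigenvalues satisfy lambda^2 - (trace)*lambda + det = 0
trace = -3 + -1 = -4
det = -3*-1 - 1*6 = -3
discriminant = (-4)^2 - 4*(-3) = 28
spectral radius = max |eigenvalue| = 4.6458

4.6458


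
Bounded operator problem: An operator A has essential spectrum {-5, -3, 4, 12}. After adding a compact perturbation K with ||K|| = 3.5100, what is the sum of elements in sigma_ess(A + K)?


By Weyl's theorem, the essential spectrum is invariant under compact perturbations.
sigma_ess(A + K) = sigma_ess(A) = {-5, -3, 4, 12}
Sum = -5 + -3 + 4 + 12 = 8

8


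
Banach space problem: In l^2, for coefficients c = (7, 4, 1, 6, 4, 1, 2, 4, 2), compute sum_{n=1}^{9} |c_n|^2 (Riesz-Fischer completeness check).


sum |c_n|^2 = 7^2 + 4^2 + 1^2 + 6^2 + 4^2 + 1^2 + 2^2 + 4^2 + 2^2
= 49 + 16 + 1 + 36 + 16 + 1 + 4 + 16 + 4
= 143

143


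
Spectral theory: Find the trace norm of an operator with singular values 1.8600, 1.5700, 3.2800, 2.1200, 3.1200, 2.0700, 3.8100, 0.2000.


The nuclear norm is the sum of all singular values.
||T||_1 = 1.8600 + 1.5700 + 3.2800 + 2.1200 + 3.1200 + 2.0700 + 3.8100 + 0.2000
= 18.0300

18.0300


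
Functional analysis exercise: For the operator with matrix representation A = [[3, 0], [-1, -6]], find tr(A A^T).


trace(A * A^T) = sum of squares of all entries
= 3^2 + 0^2 + (-1)^2 + (-6)^2
= 9 + 0 + 1 + 36
= 46

46


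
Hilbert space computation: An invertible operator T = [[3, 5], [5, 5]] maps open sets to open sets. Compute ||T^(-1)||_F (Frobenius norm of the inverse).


det(T) = 3*5 - 5*5 = -10
T^(-1) = (1/-10) * [[5, -5], [-5, 3]] = [[-0.5000, 0.5000], [0.5000, -0.3000]]
||T^(-1)||_F^2 = (-0.5000)^2 + 0.5000^2 + 0.5000^2 + (-0.3000)^2 = 0.8400
||T^(-1)||_F = sqrt(0.8400) = 0.9165

0.9165


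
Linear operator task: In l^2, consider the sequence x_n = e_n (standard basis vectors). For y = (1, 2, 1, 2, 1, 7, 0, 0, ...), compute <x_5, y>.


x_5 = e_5 is the standard basis vector with 1 in position 5.
<x_5, y> = y_5 = 1
As n -> infinity, <x_n, y> -> 0, confirming weak convergence of (x_n) to 0.

1


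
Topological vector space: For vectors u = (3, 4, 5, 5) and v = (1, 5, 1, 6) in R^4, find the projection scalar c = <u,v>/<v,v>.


Computing <u,v> = 3*1 + 4*5 + 5*1 + 5*6 = 58
Computing <v,v> = 1^2 + 5^2 + 1^2 + 6^2 = 63
Projection coefficient = 58/63 = 0.9206

0.9206


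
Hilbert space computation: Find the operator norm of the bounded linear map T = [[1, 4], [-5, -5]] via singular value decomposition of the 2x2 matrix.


A^T A = [[26, 29], [29, 41]]
trace(A^T A) = 67, det(A^T A) = 225
discriminant = 67^2 - 4*225 = 3589
Largest eigenvalue of A^T A = (trace + sqrt(disc))/2 = 63.4541
||T|| = sqrt(63.4541) = 7.9658

7.9658


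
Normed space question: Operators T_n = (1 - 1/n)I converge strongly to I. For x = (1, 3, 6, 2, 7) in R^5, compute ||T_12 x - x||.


T_12 x - x = (1 - 1/12)x - x = -x/12
||x|| = sqrt(99) = 9.9499
||T_12 x - x|| = ||x||/12 = 9.9499/12 = 0.8292

0.8292


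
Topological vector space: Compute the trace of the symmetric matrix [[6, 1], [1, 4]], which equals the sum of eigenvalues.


For a self-adjoint (symmetric) matrix, the eigenvalues are real.
The sum of eigenvalues equals the trace of the matrix.
trace = 6 + 4 = 10

10


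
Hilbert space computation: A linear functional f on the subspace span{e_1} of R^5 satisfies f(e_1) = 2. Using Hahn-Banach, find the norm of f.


The norm of f is given by ||f|| = sup_{||x||=1} |f(x)|.
On span{e_1}, ||e_1|| = 1, so ||f|| = |f(e_1)| / ||e_1||
= |2| / 1 = 2.0000

2.0000


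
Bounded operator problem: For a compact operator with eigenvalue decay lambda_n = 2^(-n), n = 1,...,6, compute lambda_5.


The eigenvalue formula gives lambda_5 = 1/2^5
= 1/32
= 0.0312

0.0312


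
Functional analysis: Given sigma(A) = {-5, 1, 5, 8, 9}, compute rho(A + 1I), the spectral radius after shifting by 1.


Spectrum of A + 1I = {-4, 2, 6, 9, 10}
Spectral radius = max |lambda| over the shifted spectrum
= max(4, 2, 6, 9, 10) = 10

10


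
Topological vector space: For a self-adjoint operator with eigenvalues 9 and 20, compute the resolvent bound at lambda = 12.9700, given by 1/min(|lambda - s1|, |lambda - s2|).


dist(12.9700, {9, 20}) = min(|12.9700 - 9|, |12.9700 - 20|)
= min(3.9700, 7.0300) = 3.9700
Resolvent bound = 1/3.9700 = 0.2519

0.2519


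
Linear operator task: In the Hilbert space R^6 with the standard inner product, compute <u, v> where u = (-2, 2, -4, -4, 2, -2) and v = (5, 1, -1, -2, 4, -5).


Computing the standard inner product <u, v> = sum u_i * v_i
= -2*5 + 2*1 + -4*-1 + -4*-2 + 2*4 + -2*-5
= -10 + 2 + 4 + 8 + 8 + 10
= 22

22


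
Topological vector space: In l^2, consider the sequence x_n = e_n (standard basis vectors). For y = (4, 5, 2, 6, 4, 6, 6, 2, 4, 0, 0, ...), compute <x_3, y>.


x_3 = e_3 is the standard basis vector with 1 in position 3.
<x_3, y> = y_3 = 2
As n -> infinity, <x_n, y> -> 0, confirming weak convergence of (x_n) to 0.

2


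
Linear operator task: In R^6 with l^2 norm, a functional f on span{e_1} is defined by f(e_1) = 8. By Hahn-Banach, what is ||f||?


The norm of f is given by ||f|| = sup_{||x||=1} |f(x)|.
On span{e_1}, ||e_1|| = 1, so ||f|| = |f(e_1)| / ||e_1||
= |8| / 1 = 8.0000

8.0000


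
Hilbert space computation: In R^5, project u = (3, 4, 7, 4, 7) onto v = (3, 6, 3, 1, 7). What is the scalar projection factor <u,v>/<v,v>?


Computing <u,v> = 3*3 + 4*6 + 7*3 + 4*1 + 7*7 = 107
Computing <v,v> = 3^2 + 6^2 + 3^2 + 1^2 + 7^2 = 104
Projection coefficient = 107/104 = 1.0288

1.0288


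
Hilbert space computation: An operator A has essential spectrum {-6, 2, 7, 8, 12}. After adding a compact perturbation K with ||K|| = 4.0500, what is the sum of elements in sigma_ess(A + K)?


By Weyl's theorem, the essential spectrum is invariant under compact perturbations.
sigma_ess(A + K) = sigma_ess(A) = {-6, 2, 7, 8, 12}
Sum = -6 + 2 + 7 + 8 + 12 = 23

23


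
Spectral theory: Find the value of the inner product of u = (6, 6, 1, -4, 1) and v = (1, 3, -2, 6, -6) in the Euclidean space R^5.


Computing the standard inner product <u, v> = sum u_i * v_i
= 6*1 + 6*3 + 1*-2 + -4*6 + 1*-6
= 6 + 18 + -2 + -24 + -6
= -8

-8


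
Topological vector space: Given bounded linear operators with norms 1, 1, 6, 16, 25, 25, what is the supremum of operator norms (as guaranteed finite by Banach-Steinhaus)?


By the Uniform Boundedness Principle, the supremum of norms is finite.
sup_k ||T_k|| = max(1, 1, 6, 16, 25, 25) = 25

25


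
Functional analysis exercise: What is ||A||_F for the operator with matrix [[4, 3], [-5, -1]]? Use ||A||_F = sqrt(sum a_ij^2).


||A||_F^2 = sum a_ij^2
= 4^2 + 3^2 + (-5)^2 + (-1)^2
= 16 + 9 + 25 + 1 = 51
||A||_F = sqrt(51) = 7.1414

7.1414


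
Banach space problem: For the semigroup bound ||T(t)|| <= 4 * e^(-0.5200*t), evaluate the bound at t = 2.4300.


||T(2.4300)|| <= 4 * exp(-0.5200 * 2.4300)
= 4 * exp(-1.2636)
= 4 * 0.2826
= 1.1305

1.1305


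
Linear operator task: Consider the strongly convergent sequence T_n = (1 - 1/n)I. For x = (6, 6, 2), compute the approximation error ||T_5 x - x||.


T_5 x - x = (1 - 1/5)x - x = -x/5
||x|| = sqrt(76) = 8.7178
||T_5 x - x|| = ||x||/5 = 8.7178/5 = 1.7436

1.7436


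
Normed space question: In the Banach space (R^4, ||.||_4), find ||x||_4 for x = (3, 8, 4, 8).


The l^4 norm = (sum |x_i|^4)^(1/4)
Sum of 4th powers = 81 + 4096 + 256 + 4096 = 8529
||x||_4 = (8529)^(1/4) = 9.6100

9.6100


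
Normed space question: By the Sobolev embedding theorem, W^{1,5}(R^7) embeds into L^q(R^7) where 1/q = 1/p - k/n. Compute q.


Using the Sobolev embedding formula: 1/q = 1/p - k/n
1/q = 1/5 - 1/7 = 2/35
q = 1/(2/35) = 35/2 = 17.5000

17.5000


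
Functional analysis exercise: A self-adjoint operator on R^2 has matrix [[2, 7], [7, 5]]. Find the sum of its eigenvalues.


For a self-adjoint (symmetric) matrix, the eigenvalues are real.
The sum of eigenvalues equals the trace of the matrix.
trace = 2 + 5 = 7

7


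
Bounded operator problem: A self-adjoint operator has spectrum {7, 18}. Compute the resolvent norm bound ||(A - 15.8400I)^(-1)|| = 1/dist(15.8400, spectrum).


dist(15.8400, {7, 18}) = min(|15.8400 - 7|, |15.8400 - 18|)
= min(8.8400, 2.1600) = 2.1600
Resolvent bound = 1/2.1600 = 0.4630

0.4630


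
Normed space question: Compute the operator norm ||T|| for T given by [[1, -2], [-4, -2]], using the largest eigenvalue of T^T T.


A^T A = [[17, 6], [6, 8]]
trace(A^T A) = 25, det(A^T A) = 100
discriminant = 25^2 - 4*100 = 225
Largest eigenvalue of A^T A = (trace + sqrt(disc))/2 = 20.0000
||T|| = sqrt(20.0000) = 4.4721

4.4721


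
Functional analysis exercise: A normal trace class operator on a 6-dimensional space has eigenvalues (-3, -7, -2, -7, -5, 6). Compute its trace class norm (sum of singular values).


For a normal operator, singular values equal |eigenvalues|.
Trace norm = sum |lambda_i| = 3 + 7 + 2 + 7 + 5 + 6
= 30

30


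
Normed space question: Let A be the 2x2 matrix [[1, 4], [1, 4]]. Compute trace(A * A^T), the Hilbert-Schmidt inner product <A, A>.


trace(A * A^T) = sum of squares of all entries
= 1^2 + 4^2 + 1^2 + 4^2
= 1 + 16 + 1 + 16
= 34

34


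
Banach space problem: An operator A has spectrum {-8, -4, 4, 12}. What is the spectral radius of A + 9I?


Spectrum of A + 9I = {1, 5, 13, 21}
Spectral radius = max |lambda| over the shifted spectrum
= max(1, 5, 13, 21) = 21

21


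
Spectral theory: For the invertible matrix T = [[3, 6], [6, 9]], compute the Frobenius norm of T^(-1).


det(T) = 3*9 - 6*6 = -9
T^(-1) = (1/-9) * [[9, -6], [-6, 3]] = [[-1.0000, 0.6667], [0.6667, -0.3333]]
||T^(-1)||_F^2 = (-1.0000)^2 + 0.6667^2 + 0.6667^2 + (-0.3333)^2 = 2.0000
||T^(-1)||_F = sqrt(2.0000) = 1.4142

1.4142


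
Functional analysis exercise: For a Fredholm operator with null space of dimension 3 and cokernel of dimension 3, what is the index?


The Fredholm index is defined as ind(T) = dim(ker T) - dim(coker T)
= 3 - 3
= 0

0


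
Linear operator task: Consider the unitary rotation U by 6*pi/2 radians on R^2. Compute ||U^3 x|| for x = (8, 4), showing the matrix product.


U is a rotation by theta = 6*pi/2
U^3 = rotation by 3*theta = 18*pi/2 = 2*pi/2 (mod 2*pi)
cos(2*pi/2) = -1.0000, sin(2*pi/2) = 0.0000
U^3 x = (-1.0000 * 8 - 0.0000 * 4, 0.0000 * 8 + -1.0000 * 4)
= (-8.0000, -4.0000)
||U^3 x|| = sqrt((-8.0000)^2 + (-4.0000)^2) = sqrt(80.0000) = 8.9443

8.9443


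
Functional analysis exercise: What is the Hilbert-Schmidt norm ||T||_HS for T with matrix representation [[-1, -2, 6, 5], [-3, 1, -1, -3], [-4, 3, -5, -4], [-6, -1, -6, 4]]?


The Hilbert-Schmidt norm is sqrt(sum of squares of all entries).
Sum of squares = (-1)^2 + (-2)^2 + 6^2 + 5^2 + (-3)^2 + 1^2 + (-1)^2 + (-3)^2 + (-4)^2 + 3^2 + (-5)^2 + (-4)^2 + (-6)^2 + (-1)^2 + (-6)^2 + 4^2
= 1 + 4 + 36 + 25 + 9 + 1 + 1 + 9 + 16 + 9 + 25 + 16 + 36 + 1 + 36 + 16 = 241
||T||_HS = sqrt(241) = 15.5242

15.5242


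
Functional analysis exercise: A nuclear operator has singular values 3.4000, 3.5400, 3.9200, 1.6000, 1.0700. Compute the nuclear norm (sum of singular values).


The nuclear norm is the sum of all singular values.
||T||_1 = 3.4000 + 3.5400 + 3.9200 + 1.6000 + 1.0700
= 13.5300

13.5300


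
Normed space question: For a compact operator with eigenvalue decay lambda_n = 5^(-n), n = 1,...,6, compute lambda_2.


The eigenvalue formula gives lambda_2 = 1/5^2
= 1/25
= 0.0400

0.0400


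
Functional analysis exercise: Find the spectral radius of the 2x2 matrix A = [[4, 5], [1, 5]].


For a 2x2 matrix, eigenvalues satisfy lambda^2 - (trace)*lambda + det = 0
trace = 4 + 5 = 9
det = 4*5 - 5*1 = 15
discriminant = 9^2 - 4*(15) = 21
spectral radius = max |eigenvalue| = 6.7913

6.7913


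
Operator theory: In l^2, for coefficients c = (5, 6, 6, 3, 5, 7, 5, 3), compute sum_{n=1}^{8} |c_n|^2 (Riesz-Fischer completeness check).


sum |c_n|^2 = 5^2 + 6^2 + 6^2 + 3^2 + 5^2 + 7^2 + 5^2 + 3^2
= 25 + 36 + 36 + 9 + 25 + 49 + 25 + 9
= 214

214


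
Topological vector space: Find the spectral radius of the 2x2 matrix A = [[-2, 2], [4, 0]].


For a 2x2 matrix, eigenvalues satisfy lambda^2 - (trace)*lambda + det = 0
trace = -2 + 0 = -2
det = -2*0 - 2*4 = -8
discriminant = (-2)^2 - 4*(-8) = 36
spectral radius = max |eigenvalue| = 4.0000

4.0000


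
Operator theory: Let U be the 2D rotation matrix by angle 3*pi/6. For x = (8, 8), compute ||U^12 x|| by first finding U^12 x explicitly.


U is a rotation by theta = 3*pi/6
U^12 = rotation by 12*theta = 36*pi/6 = 0*pi/6 (mod 2*pi)
cos(0*pi/6) = 1.0000, sin(0*pi/6) = 0.0000
U^12 x = (1.0000 * 8 - 0.0000 * 8, 0.0000 * 8 + 1.0000 * 8)
= (8.0000, 8.0000)
||U^12 x|| = sqrt(8.0000^2 + 8.0000^2) = sqrt(128.0000) = 11.3137

11.3137


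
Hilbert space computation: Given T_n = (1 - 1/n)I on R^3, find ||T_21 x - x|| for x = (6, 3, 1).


T_21 x - x = (1 - 1/21)x - x = -x/21
||x|| = sqrt(46) = 6.7823
||T_21 x - x|| = ||x||/21 = 6.7823/21 = 0.3230

0.3230


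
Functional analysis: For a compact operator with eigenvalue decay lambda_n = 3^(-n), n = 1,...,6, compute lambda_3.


The eigenvalue formula gives lambda_3 = 1/3^3
= 1/27
= 0.0370

0.0370


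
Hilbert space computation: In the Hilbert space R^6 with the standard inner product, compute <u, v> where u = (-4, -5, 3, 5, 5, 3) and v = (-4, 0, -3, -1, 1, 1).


Computing the standard inner product <u, v> = sum u_i * v_i
= -4*-4 + -5*0 + 3*-3 + 5*-1 + 5*1 + 3*1
= 16 + 0 + -9 + -5 + 5 + 3
= 10

10


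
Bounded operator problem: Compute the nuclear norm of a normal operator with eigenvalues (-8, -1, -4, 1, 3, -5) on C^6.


For a normal operator, singular values equal |eigenvalues|.
Trace norm = sum |lambda_i| = 8 + 1 + 4 + 1 + 3 + 5
= 22

22


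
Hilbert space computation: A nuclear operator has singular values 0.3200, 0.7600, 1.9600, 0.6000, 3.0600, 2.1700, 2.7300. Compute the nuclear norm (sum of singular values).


The nuclear norm is the sum of all singular values.
||T||_1 = 0.3200 + 0.7600 + 1.9600 + 0.6000 + 3.0600 + 2.1700 + 2.7300
= 11.6000

11.6000


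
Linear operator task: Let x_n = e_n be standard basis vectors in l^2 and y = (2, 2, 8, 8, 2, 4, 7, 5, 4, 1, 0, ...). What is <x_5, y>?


x_5 = e_5 is the standard basis vector with 1 in position 5.
<x_5, y> = y_5 = 2
As n -> infinity, <x_n, y> -> 0, confirming weak convergence of (x_n) to 0.

2
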